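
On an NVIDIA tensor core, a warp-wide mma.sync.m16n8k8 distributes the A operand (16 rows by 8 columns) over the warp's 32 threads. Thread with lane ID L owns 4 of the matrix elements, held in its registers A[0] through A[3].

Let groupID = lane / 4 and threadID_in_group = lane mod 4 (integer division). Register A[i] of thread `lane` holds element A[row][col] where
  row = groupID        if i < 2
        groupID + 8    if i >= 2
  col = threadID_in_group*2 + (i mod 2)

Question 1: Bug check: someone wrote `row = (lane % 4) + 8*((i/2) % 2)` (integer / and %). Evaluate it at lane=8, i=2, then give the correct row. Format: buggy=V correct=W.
`(lane % 4) + 8*((i/2) % 2)`[8,2]→8
L=8→G=8>>2=2, T=8&3=0
[2]→row 2+8=10  col 0·2+0=0
row: 8 vs 10

buggy=8 correct=10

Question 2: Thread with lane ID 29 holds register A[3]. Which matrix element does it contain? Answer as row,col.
29: gid=7,tid=1
[3] (7+8,1*2+1) = (15,3)

15,3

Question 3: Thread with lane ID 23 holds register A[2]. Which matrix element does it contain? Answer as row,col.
13,6

23: G=5,T=3
[2] (5+8,3*2+0) = (13,6)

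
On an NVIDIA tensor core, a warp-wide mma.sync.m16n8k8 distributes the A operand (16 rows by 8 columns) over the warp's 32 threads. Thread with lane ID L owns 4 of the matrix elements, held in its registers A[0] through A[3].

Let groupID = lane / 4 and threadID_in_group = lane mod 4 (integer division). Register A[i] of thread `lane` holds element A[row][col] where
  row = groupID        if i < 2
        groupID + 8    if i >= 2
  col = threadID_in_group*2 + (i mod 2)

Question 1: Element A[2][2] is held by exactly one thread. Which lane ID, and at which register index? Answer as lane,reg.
9,0

r: 2->gid=2,r8=0  c: 2->tid=1,i&1=0
L=2*4+1=9  i=0*2+0=0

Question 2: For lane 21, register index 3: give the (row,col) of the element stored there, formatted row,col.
lane 21⇒21/4=5, 21 mod 4=1
i=3  r:5+8⇒13  c:2·1+1⇒3

13,3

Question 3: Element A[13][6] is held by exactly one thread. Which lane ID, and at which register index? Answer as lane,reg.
r:13=>grp=5,rB=1  c:6=>tig=3,lo=0
L=5*4+3=23  i=1*2+0=2

23,2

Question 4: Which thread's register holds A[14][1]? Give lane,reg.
24,3

r=14->g=6,rb=1  c=1->t=0,b0=1
L=6*4+0=24  i=1*2+1=3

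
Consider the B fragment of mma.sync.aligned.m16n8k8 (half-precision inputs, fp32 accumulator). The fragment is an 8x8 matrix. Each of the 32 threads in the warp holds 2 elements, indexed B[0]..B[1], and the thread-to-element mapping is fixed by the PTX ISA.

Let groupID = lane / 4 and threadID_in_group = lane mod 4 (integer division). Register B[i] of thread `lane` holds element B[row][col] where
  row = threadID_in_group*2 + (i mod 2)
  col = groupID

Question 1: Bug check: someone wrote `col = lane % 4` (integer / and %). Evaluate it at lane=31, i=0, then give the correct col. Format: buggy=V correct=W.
`lane % 4`[31,0]=>3
31: grp=7,tig=3
[0] (3*2+0,7) = (6,7)
col: 3 vs 7

buggy=3 correct=7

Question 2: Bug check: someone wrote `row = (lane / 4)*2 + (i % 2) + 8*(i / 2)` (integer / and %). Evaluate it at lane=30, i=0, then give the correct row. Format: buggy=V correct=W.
buggy=14 correct=4

`(lane / 4)*2 + (i % 2) + 8*(i / 2)`[30,0]=>14
30: grp=7,tig=2
[0] (2*2+0,7) = (4,7)
row: 14 vs 4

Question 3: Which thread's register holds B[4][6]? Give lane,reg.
26,0

c=6→G=6  r=4→T=2,p=0
L=6*4+2=26  i=0=0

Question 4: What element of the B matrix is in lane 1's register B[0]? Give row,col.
2,0

1: grp=0,tig=1
[0] (1*2+0,0) = (2,0)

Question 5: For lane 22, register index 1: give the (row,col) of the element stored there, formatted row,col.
lane 22: g=5 (22/4), t=2 (22%4)
i=1: r=2*2+1=5, c=g=5

5,5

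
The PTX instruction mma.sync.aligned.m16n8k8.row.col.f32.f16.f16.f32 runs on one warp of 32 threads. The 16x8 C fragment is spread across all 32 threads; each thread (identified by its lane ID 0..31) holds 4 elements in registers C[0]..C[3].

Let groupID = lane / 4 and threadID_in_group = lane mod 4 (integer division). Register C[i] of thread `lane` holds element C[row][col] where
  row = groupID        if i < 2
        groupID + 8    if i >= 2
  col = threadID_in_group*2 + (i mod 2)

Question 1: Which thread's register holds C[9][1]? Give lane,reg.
r=9→G=1,rhi=1  c=1→T=0,p=1
L=1*4+0=4  i=1*2+1=3

4,3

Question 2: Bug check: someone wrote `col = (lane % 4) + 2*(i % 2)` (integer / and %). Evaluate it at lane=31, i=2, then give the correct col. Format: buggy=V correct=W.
buggy=3 correct=6

`(lane % 4) + 2*(i % 2)`[31,2]→3
lane 31→31/4=7, 31 mod 4=3
i=2  r:7+8→15  c:2·3+0→6
col: 3 vs 6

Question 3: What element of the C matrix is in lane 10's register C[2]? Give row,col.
10,4

lane 10: gr=2 (10/4), th=2 (10%4)
i=2: r=2+8=10, c=2*2+0=4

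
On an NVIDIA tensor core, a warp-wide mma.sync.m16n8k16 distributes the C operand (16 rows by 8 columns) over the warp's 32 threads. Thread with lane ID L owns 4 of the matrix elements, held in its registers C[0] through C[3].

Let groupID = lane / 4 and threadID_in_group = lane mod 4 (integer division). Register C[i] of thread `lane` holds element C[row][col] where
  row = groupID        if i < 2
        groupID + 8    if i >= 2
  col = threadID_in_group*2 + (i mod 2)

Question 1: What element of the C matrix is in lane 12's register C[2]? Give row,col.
11,0

lane 12: G=3 (12/4), T=0 (12%4)
i=2: r=3+8=11, c=0*2+0=0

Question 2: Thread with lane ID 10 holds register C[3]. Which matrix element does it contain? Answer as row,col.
lane 10: G=2 (10/4), T=2 (10%4)
i=3: r=2+8=10, c=2*2+1=5

10,5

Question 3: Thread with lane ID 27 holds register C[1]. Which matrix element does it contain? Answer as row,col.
6,7

lane 27⇒27/4=6, 27 mod 4=3
i=1  r:6+0⇒6  c:2·3+1⇒7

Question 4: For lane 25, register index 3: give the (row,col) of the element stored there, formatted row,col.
14,3

lane 25: G=6 (25/4), T=1 (25%4)
i=3: r=6+8=14, c=1*2+1=3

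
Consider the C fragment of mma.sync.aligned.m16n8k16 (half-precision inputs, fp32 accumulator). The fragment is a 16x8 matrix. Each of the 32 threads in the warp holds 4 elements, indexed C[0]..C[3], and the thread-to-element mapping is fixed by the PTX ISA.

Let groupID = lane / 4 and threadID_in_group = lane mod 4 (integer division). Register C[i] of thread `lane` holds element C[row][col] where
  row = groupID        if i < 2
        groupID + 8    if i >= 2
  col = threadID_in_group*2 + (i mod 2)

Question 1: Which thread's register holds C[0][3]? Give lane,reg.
r=0->g=0,rb=0  c=3->t=1,b0=1
L=0*4+1=1  i=0*2+1=1

1,1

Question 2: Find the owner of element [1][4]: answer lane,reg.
r=1⇒gr=1,Rb=0  c=4⇒th=2,odd=0
L=1*4+2=6  i=0*2+0=0

6,0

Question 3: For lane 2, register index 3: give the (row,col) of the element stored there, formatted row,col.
2: gid=0,tid=2
[3] (0+8,2*2+1) = (8,5)

8,5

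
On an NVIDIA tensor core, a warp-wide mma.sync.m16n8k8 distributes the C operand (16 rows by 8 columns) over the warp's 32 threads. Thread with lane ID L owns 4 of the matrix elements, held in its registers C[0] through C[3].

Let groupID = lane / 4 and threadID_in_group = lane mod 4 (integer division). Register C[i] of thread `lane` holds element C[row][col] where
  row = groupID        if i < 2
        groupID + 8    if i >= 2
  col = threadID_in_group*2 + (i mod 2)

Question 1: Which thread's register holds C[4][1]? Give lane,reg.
16,1

r: 4->gid=4,r8=0  c: 1->tid=0,i&1=1
L=4*4+0=16  i=0*2+1=1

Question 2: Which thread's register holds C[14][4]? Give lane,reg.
26,2

r=14->g=6,rb=1  c=4->t=2,b0=0
L=6*4+2=26  i=1*2+0=2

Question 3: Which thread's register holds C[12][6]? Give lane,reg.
r=12⇒gr=4,Rb=1  c=6⇒th=3,odd=0
L=4*4+3=19  i=1*2+0=2

19,2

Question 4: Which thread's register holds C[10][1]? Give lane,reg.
8,3

r=10⇒gr=2,Rb=1  c=1⇒th=0,odd=1
L=2*4+0=8  i=1*2+1=3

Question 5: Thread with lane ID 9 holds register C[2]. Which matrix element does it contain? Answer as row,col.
lane 9→9/4=2, 9 mod 4=1
i=2  r:2+8→10  c:2·1+0→2

10,2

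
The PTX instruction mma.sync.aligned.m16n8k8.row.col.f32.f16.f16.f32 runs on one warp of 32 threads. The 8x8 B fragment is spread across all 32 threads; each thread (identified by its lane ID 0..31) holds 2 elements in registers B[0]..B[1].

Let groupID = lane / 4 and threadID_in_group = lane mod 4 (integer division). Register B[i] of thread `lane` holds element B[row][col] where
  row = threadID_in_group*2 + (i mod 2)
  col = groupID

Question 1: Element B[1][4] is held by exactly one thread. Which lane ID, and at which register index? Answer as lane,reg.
c=4→G=4  r=1→T=0,p=1
L=4*4+0=16  i=1=1

16,1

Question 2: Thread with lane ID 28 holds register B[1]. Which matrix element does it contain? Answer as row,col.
lane 28->28/4=7, 28 mod 4=0
i=1  r:2·0+1->1  c:7

1,7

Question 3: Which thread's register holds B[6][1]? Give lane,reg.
7,0

c=1→G=1  r=6→T=3,p=0
L=1*4+3=7  i=0=0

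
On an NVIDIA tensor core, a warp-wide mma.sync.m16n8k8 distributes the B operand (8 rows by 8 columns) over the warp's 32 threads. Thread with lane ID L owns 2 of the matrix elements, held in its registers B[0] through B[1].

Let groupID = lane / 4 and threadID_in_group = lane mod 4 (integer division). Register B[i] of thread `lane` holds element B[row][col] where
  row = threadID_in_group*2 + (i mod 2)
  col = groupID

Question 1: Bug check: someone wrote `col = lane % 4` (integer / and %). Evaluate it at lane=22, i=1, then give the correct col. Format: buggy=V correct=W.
`lane % 4`[22,1]→2
lane 22: G=5 (22/4), T=2 (22%4)
i=1: r=2*2+1=5, c=G=5
col: 2 vs 5

buggy=2 correct=5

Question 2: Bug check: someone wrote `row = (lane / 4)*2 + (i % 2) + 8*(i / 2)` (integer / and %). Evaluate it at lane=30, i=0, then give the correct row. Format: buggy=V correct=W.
buggy=14 correct=4

`(lane / 4)*2 + (i % 2) + 8*(i / 2)`[30,0]->14
lane 30: gid=7 (30/4), tid=2 (30%4)
i=0: r=2*2+0=4, c=gid=7
row: 14 vs 4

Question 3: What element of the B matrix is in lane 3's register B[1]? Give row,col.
3: gid=0,tid=3
[1] (3*2+1,0) = (7,0)

7,0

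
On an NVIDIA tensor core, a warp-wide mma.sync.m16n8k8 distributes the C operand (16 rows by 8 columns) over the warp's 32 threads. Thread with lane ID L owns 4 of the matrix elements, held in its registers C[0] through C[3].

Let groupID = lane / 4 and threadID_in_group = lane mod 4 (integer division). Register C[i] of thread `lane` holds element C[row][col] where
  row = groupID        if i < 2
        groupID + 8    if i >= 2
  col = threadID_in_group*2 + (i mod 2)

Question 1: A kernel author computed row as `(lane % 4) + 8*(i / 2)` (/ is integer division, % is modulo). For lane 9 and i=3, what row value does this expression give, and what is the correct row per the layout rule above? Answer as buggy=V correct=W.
`(lane % 4) + 8*(i / 2)`[9,3]⇒9
L=9⇒gr=9>>2=2, th=9&3=1
[3]⇒row 2+8=10  col 1·2+1=3
row: 9 vs 10

buggy=9 correct=10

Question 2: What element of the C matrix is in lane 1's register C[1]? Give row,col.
0,3

lane 1=>1/4=0, 1 mod 4=1
i=1  r:0+0=>0  c:2·1+1=>3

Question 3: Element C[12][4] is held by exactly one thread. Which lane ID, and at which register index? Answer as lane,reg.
r:12=>grp=4,rB=1  c:4=>tig=2,lo=0
L=4*4+2=18  i=1*2+0=2

18,2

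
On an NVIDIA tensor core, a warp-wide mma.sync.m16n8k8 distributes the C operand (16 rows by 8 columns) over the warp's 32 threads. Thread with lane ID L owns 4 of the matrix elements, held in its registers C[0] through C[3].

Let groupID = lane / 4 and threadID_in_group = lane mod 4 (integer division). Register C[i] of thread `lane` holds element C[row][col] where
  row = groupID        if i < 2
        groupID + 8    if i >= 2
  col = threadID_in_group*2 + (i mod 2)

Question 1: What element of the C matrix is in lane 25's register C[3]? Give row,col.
lane 25: grp=6 (25/4), tig=1 (25%4)
i=3: r=6+8=14, c=1*2+1=3

14,3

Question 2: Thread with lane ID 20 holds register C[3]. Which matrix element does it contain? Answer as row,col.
13,1

lane 20->20/4=5, 20 mod 4=0
i=3  r:5+8->13  c:2·0+1->1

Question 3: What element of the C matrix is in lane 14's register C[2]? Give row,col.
11,4

lane 14→14/4=3, 14 mod 4=2
i=2  r:3+8→11  c:2·2+0→4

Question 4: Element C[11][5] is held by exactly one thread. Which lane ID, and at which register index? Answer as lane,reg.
r=11→G=3,rhi=1  c=5→T=2,p=1
L=3*4+2=14  i=1*2+1=3

14,3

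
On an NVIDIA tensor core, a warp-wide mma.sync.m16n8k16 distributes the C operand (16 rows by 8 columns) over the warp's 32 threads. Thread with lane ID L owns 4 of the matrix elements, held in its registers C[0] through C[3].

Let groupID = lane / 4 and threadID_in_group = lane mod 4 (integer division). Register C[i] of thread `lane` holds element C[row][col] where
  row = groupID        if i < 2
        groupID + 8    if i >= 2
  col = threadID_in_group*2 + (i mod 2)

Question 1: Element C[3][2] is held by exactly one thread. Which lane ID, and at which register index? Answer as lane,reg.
r=3->g=3,rb=0  c=2->t=1,b0=0
L=3*4+1=13  i=0*2+0=0

13,0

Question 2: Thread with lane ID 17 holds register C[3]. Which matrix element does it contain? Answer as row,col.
17: gr=4,th=1
[3] (4+8,1*2+1) = (12,3)

12,3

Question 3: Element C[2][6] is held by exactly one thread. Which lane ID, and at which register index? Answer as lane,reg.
r:2=>grp=2,rB=0  c:6=>tig=3,lo=0
L=2*4+3=11  i=0*2+0=0

11,0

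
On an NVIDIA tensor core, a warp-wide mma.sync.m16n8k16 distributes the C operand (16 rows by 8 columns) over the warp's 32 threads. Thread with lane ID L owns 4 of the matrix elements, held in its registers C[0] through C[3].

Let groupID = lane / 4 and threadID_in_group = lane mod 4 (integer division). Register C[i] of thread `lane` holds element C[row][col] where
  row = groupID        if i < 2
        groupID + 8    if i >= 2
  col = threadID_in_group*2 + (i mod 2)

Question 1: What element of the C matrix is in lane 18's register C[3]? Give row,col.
L=18⇒gr=18>>2=4, th=18&3=2
[3]⇒row 4+8=12  col 2·2+1=5

12,5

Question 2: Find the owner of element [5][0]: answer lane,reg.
r=5⇒gr=5,Rb=0  c=0⇒th=0,odd=0
L=5*4+0=20  i=0*2+0=0

20,0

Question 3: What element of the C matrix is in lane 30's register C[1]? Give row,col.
30: gid=7,tid=2
[1] (7+0,2*2+1) = (7,5)

7,5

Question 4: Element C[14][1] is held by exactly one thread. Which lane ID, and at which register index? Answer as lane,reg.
24,3

r=14->g=6,rb=1  c=1->t=0,b0=1
L=6*4+0=24  i=1*2+1=3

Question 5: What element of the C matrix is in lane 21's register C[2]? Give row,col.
lane 21=>21/4=5, 21 mod 4=1
i=2  r:5+8=>13  c:2·1+0=>2

13,2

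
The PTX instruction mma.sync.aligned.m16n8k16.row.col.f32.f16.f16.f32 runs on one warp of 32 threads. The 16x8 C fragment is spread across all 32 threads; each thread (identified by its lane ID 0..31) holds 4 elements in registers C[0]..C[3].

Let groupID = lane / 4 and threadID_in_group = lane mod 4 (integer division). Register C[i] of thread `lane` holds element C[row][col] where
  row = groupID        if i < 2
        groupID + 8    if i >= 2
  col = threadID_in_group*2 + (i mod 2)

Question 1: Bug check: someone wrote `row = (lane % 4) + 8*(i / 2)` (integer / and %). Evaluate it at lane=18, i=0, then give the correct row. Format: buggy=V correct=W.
buggy=2 correct=4

`(lane % 4) + 8*(i / 2)`[18,0]=>2
lane 18=>18/4=4, 18 mod 4=2
i=0  r:4+0=>4  c:2·2+0=>4
row: 2 vs 4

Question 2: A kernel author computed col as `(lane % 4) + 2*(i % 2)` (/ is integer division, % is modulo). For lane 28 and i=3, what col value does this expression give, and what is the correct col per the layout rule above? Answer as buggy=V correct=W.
buggy=2 correct=1

`(lane % 4) + 2*(i % 2)`[28,3]⇒2
28: gr=7,th=0
[3] (7+8,0*2+1) = (15,1)
col: 2 vs 1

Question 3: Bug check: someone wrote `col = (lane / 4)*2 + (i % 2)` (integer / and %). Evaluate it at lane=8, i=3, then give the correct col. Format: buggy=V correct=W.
`(lane / 4)*2 + (i % 2)`[8,3]->5
L=8->gid=8>>2=2, tid=8&3=0
[3]->row 2+8=10  col 0·2+1=1
col: 5 vs 1

buggy=5 correct=1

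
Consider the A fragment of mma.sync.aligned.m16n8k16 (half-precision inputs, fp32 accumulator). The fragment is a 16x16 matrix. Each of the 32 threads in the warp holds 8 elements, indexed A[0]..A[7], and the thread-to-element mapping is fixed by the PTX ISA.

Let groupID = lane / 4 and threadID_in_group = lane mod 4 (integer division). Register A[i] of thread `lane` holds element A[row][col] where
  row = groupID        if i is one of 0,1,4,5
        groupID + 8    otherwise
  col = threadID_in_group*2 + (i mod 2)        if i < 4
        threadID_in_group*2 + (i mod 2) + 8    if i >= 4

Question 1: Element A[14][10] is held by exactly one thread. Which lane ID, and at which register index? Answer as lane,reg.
25,6

r=14⇒gr=6,Rb=1  c=10⇒Cb=1,th=1,odd=0
L=6*4+1=25  i=1*4+1*2+0=6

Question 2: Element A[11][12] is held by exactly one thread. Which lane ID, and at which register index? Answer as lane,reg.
r:11=>grp=3,rB=1  c:12=>cB=1,tig=2,lo=0
L=3*4+2=14  i=1*4+1*2+0=6

14,6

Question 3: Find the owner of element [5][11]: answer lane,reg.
r=5->g=5,rb=0  c=11->cb=1,t=1,b0=1
L=5*4+1=21  i=1*4+0*2+1=5

21,5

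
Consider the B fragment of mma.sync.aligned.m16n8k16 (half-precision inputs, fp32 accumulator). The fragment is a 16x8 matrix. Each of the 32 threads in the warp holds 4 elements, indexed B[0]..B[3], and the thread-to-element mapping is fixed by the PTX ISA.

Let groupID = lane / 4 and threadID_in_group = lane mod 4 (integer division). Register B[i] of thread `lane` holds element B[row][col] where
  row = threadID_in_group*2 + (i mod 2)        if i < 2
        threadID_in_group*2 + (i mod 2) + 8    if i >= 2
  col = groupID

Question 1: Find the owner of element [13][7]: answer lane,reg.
30,3

c: 7->gid=7  r: 13->r8=1,tid=2,i&1=1
L=7*4+2=30  i=1*2+1=3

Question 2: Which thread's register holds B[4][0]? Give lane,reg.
2,0

c:0=>grp=0  r:4=>rB=0,tig=2,lo=0
L=0*4+2=2  i=0*2+0=0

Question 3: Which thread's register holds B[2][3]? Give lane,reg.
13,0

c=3→G=3  r=2→rhi=0,T=1,p=0
L=3*4+1=13  i=0*2+0=0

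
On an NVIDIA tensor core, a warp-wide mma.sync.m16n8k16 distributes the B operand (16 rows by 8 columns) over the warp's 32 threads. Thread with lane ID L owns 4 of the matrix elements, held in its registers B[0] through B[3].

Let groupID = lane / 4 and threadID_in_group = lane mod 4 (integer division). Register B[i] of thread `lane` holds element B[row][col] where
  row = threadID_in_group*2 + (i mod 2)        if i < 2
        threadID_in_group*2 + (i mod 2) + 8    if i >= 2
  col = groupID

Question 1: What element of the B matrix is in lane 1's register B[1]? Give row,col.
lane 1: gr=0 (1/4), th=1 (1%4)
i=1: r=1*2+1+0=3, c=gr=0

3,0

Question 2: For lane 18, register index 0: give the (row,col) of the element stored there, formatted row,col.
18: G=4,T=2
[0] (2*2+0+0,4) = (4,4)

4,4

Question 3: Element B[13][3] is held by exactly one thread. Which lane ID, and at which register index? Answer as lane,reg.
14,3

c:3=>grp=3  r:13=>rB=1,tig=2,lo=1
L=3*4+2=14  i=1*2+1=3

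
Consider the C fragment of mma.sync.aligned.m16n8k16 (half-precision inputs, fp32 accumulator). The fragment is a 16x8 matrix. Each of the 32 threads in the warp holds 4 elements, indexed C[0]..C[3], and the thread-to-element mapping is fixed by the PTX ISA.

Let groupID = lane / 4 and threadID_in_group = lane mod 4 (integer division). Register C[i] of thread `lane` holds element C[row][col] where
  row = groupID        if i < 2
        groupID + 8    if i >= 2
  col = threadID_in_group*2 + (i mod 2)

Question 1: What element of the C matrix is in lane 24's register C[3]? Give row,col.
14,1

lane 24: gr=6 (24/4), th=0 (24%4)
i=3: r=6+8=14, c=0*2+1=1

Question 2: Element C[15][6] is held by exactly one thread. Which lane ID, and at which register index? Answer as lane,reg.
31,2

r=15->g=7,rb=1  c=6->t=3,b0=0
L=7*4+3=31  i=1*2+0=2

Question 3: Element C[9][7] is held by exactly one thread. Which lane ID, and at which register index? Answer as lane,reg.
r=9->g=1,rb=1  c=7->t=3,b0=1
L=1*4+3=7  i=1*2+1=3

7,3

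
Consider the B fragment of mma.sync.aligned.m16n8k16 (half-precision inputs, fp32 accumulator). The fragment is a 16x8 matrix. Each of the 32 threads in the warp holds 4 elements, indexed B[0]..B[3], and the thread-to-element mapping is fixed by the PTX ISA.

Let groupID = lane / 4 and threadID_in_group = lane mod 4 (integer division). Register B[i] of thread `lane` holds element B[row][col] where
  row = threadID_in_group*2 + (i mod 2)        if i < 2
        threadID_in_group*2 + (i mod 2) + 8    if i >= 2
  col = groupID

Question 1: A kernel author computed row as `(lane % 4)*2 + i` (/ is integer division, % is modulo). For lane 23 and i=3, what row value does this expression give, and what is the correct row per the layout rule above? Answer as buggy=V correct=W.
buggy=9 correct=15

`(lane % 4)*2 + i`[23,3]→9
lane 23: G=5 (23/4), T=3 (23%4)
i=3: r=3*2+1+8=15, c=G=5
row: 9 vs 15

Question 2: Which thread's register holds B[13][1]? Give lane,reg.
6,3

c=1->g=1  r=13->rb=1,t=2,b0=1
L=1*4+2=6  i=1*2+1=3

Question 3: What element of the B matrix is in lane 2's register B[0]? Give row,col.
lane 2: gid=0 (2/4), tid=2 (2%4)
i=0: r=2*2+0+0=4, c=gid=0

4,0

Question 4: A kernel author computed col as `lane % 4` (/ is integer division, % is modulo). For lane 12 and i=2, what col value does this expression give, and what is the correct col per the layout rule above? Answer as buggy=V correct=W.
buggy=0 correct=3

`lane % 4`[12,2]->0
lane 12: g=3 (12/4), t=0 (12%4)
i=2: r=0*2+0+8=8, c=g=3
col: 0 vs 3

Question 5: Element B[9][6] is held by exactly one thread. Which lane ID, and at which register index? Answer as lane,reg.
c: 6->gid=6  r: 9->r8=1,tid=0,i&1=1
L=6*4+0=24  i=1*2+1=3

24,3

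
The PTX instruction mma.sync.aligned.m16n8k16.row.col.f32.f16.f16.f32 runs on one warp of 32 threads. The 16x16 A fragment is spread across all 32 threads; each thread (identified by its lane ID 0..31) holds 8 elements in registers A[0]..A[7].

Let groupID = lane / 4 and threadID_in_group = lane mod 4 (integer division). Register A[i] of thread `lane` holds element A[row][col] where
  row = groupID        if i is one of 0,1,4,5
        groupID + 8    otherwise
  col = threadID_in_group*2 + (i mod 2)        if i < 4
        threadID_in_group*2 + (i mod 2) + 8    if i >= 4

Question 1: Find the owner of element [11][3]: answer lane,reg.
13,3

r:11=>grp=3,rB=1  c:3=>cB=0,tig=1,lo=1
L=3*4+1=13  i=0*4+1*2+1=3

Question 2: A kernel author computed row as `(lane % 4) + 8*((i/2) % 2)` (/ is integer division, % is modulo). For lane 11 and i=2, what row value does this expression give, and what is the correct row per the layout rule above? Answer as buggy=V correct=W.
buggy=11 correct=10

`(lane % 4) + 8*((i/2) % 2)`[11,2]→11
lane 11: G=2 (11/4), T=3 (11%4)
i=2: r=2+8=10, c=3*2+0+0=6
row: 11 vs 10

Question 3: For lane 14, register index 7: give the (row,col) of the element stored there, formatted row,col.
11,13

14: g=3,t=2
[7] (3+8,2*2+1+8) = (11,13)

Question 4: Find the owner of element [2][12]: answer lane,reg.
10,4

r=2->g=2,rb=0  c=12->cb=1,t=2,b0=0
L=2*4+2=10  i=1*4+0*2+0=4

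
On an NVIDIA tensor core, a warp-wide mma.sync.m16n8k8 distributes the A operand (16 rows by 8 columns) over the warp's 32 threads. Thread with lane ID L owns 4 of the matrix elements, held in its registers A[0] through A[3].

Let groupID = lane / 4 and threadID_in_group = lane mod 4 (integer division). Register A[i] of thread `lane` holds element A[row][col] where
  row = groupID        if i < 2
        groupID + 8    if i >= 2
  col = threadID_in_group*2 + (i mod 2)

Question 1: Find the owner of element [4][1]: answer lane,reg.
r:4=>grp=4,rB=0  c:1=>tig=0,lo=1
L=4*4+0=16  i=0*2+1=1

16,1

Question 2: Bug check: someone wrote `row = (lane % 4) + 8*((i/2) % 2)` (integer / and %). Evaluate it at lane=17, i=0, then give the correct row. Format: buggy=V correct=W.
buggy=1 correct=4

`(lane % 4) + 8*((i/2) % 2)`[17,0]→1
L=17→G=17>>2=4, T=17&3=1
[0]→row 4+0=4  col 1·2+0=2
row: 1 vs 4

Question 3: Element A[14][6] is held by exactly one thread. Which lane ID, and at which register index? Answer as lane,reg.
r=14⇒gr=6,Rb=1  c=6⇒th=3,odd=0
L=6*4+3=27  i=1*2+0=2

27,2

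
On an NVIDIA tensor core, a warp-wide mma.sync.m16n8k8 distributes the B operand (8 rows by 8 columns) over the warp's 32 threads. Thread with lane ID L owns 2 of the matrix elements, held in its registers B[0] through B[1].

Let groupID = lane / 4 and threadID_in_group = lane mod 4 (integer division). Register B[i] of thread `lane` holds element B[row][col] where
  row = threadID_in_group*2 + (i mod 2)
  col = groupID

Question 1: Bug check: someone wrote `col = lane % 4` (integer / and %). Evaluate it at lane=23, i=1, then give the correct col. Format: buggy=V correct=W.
`lane % 4`[23,1]=>3
lane 23=>23/4=5, 23 mod 4=3
i=1  r:2·3+1=>7  c:5
col: 3 vs 5

buggy=3 correct=5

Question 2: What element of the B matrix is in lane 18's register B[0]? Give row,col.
lane 18: gid=4 (18/4), tid=2 (18%4)
i=0: r=2*2+0=4, c=gid=4

4,4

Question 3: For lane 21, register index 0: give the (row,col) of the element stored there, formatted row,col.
lane 21: G=5 (21/4), T=1 (21%4)
i=0: r=1*2+0=2, c=G=5

2,5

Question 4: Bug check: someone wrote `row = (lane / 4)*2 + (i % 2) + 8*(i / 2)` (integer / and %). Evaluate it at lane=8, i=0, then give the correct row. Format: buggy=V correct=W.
`(lane / 4)*2 + (i % 2) + 8*(i / 2)`[8,0]->4
8: g=2,t=0
[0] (0*2+0,2) = (0,2)
row: 4 vs 0

buggy=4 correct=0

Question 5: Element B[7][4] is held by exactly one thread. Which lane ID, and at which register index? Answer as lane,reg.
c=4->g=4  r=7->t=3,b0=1
L=4*4+3=19  i=1=1

19,1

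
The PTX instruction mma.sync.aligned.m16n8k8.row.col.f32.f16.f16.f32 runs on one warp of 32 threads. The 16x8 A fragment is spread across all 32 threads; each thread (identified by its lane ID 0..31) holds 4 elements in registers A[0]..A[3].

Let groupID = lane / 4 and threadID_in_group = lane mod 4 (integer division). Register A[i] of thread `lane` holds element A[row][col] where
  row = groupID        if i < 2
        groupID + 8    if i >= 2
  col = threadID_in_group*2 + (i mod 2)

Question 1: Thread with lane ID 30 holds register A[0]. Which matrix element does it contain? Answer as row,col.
L=30→G=30>>2=7, T=30&3=2
[0]→row 7+0=7  col 2·2+0=4

7,4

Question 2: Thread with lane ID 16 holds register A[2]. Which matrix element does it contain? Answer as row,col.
lane 16: grp=4 (16/4), tig=0 (16%4)
i=2: r=4+8=12, c=0*2+0=0

12,0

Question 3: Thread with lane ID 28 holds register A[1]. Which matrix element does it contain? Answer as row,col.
lane 28: gr=7 (28/4), th=0 (28%4)
i=1: r=7+0=7, c=0*2+1=1

7,1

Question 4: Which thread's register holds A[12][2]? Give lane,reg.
17,2

r: 12->gid=4,r8=1  c: 2->tid=1,i&1=0
L=4*4+1=17  i=1*2+0=2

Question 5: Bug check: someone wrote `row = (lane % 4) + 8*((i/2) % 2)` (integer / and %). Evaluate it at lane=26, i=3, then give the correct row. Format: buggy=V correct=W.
buggy=10 correct=14

`(lane % 4) + 8*((i/2) % 2)`[26,3]->10
L=26->g=26>>2=6, t=26&3=2
[3]->row 6+8=14  col 2·2+1=5
row: 10 vs 14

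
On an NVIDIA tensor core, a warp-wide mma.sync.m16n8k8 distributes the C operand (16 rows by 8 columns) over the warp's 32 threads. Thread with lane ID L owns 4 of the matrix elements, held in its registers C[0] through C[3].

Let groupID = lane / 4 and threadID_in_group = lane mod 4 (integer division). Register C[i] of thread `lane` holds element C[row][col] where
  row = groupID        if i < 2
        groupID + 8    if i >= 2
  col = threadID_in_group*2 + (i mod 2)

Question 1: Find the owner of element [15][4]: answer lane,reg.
r=15->g=7,rb=1  c=4->t=2,b0=0
L=7*4+2=30  i=1*2+0=2

30,2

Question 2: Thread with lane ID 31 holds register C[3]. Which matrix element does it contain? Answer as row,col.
31: G=7,T=3
[3] (7+8,3*2+1) = (15,7)

15,7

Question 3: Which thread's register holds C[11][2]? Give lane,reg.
13,2

r=11→G=3,rhi=1  c=2→T=1,p=0
L=3*4+1=13  i=1*2+0=2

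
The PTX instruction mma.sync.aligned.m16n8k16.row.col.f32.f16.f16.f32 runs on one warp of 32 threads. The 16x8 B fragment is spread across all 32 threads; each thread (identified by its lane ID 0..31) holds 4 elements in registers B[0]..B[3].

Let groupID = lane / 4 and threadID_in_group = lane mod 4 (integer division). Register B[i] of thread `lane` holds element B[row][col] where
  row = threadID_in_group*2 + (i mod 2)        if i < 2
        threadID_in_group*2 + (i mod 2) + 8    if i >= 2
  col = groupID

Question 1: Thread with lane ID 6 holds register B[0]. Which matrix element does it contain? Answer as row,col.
4,1

6: grp=1,tig=2
[0] (2*2+0+0,1) = (4,1)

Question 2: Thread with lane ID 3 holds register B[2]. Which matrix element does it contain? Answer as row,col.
14,0

3: g=0,t=3
[2] (3*2+0+8,0) = (14,0)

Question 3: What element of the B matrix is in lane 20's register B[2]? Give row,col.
20: g=5,t=0
[2] (0*2+0+8,5) = (8,5)

8,5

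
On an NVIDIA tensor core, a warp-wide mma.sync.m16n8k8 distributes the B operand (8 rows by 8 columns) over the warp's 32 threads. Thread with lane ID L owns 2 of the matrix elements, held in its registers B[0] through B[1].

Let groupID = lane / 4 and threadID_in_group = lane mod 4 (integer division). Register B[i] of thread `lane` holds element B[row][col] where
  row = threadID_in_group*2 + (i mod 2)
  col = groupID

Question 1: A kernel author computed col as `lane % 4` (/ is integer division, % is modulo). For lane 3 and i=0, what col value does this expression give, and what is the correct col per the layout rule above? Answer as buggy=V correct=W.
buggy=3 correct=0

`lane % 4`[3,0]→3
3: G=0,T=3
[0] (3*2+0,0) = (6,0)
col: 3 vs 0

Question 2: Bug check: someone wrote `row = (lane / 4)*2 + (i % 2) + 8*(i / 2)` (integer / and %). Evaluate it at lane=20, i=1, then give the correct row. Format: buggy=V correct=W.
buggy=11 correct=1

`(lane / 4)*2 + (i % 2) + 8*(i / 2)`[20,1]→11
lane 20: G=5 (20/4), T=0 (20%4)
i=1: r=0*2+1=1, c=G=5
row: 11 vs 1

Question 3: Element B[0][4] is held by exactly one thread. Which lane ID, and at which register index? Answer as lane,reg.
c=4→G=4  r=0→T=0,p=0
L=4*4+0=16  i=0=0

16,0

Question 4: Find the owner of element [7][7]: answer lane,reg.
c=7⇒gr=7  r=7⇒th=3,odd=1
L=7*4+3=31  i=1=1

31,1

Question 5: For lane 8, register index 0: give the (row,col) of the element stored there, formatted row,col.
0,2

lane 8: G=2 (8/4), T=0 (8%4)
i=0: r=0*2+0=0, c=G=2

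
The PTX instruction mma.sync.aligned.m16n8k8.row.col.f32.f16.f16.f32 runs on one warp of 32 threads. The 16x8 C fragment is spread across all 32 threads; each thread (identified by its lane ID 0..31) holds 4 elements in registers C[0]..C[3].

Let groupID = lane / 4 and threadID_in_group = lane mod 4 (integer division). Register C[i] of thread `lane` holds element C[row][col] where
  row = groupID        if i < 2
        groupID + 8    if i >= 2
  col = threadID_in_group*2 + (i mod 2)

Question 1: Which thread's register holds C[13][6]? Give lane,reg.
r: 13->gid=5,r8=1  c: 6->tid=3,i&1=0
L=5*4+3=23  i=1*2+0=2

23,2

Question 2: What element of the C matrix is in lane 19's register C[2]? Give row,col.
12,6

lane 19: g=4 (19/4), t=3 (19%4)
i=2: r=4+8=12, c=3*2+0=6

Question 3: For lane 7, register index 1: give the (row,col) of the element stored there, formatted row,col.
L=7->g=7>>2=1, t=7&3=3
[1]->row 1+0=1  col 3·2+1=7

1,7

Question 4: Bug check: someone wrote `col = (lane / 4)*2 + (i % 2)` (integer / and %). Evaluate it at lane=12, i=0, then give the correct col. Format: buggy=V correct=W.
`(lane / 4)*2 + (i % 2)`[12,0]=>6
12: grp=3,tig=0
[0] (3+0,0*2+0) = (3,0)
col: 6 vs 0

buggy=6 correct=0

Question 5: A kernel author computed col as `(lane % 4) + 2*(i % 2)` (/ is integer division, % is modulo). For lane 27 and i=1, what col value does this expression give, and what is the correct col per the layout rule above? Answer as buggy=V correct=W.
`(lane % 4) + 2*(i % 2)`[27,1]->5
27: g=6,t=3
[1] (6+0,3*2+1) = (6,7)
col: 5 vs 7

buggy=5 correct=7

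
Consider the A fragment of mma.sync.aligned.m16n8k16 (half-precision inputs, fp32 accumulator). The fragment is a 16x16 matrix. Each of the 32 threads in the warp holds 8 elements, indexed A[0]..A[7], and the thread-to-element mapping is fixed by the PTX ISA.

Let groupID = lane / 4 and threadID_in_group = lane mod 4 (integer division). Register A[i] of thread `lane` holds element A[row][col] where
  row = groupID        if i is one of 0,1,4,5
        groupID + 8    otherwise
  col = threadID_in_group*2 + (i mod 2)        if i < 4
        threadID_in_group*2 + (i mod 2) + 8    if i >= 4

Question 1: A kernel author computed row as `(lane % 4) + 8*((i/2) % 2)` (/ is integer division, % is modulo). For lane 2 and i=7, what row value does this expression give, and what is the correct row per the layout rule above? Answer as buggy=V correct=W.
`(lane % 4) + 8*((i/2) % 2)`[2,7]⇒10
L=2⇒gr=2>>2=0, th=2&3=2
[7]⇒row 0+8=8  col 2·2+1+8=13
row: 10 vs 8

buggy=10 correct=8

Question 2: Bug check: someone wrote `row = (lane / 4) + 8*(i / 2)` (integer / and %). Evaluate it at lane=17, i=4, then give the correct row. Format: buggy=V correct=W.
`(lane / 4) + 8*(i / 2)`[17,4]→20
17: G=4,T=1
[4] (4+0,1*2+0+8) = (4,10)
row: 20 vs 4

buggy=20 correct=4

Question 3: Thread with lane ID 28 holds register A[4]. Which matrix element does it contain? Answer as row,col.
28: g=7,t=0
[4] (7+0,0*2+0+8) = (7,8)

7,8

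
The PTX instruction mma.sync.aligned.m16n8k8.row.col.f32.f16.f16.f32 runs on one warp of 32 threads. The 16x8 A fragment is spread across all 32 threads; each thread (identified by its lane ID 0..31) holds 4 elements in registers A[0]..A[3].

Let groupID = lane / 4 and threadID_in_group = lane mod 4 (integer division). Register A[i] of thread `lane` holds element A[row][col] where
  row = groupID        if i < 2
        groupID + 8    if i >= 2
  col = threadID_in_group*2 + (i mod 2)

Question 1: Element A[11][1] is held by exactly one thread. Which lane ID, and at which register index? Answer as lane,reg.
r:11=>grp=3,rB=1  c:1=>tig=0,lo=1
L=3*4+0=12  i=1*2+1=3

12,3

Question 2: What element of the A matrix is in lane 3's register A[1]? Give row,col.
0,7

lane 3: grp=0 (3/4), tig=3 (3%4)
i=1: r=0+0=0, c=3*2+1=7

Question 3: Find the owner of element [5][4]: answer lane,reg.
r=5⇒gr=5,Rb=0  c=4⇒th=2,odd=0
L=5*4+2=22  i=0*2+0=0

22,0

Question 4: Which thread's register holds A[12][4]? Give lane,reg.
18,2

r=12->g=4,rb=1  c=4->t=2,b0=0
L=4*4+2=18  i=1*2+0=2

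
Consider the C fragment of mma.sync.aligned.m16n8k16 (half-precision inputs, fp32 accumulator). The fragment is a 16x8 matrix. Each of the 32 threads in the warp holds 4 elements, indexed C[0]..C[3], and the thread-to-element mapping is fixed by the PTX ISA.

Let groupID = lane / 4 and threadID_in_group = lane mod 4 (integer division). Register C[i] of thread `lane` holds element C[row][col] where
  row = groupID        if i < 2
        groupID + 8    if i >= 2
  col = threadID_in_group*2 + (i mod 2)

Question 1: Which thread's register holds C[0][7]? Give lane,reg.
r: 0->gid=0,r8=0  c: 7->tid=3,i&1=1
L=0*4+3=3  i=0*2+1=1

3,1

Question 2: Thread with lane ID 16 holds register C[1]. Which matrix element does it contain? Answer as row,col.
4,1

lane 16: grp=4 (16/4), tig=0 (16%4)
i=1: r=4+0=4, c=0*2+1=1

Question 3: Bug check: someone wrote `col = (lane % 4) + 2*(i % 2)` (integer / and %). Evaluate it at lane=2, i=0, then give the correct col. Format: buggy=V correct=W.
`(lane % 4) + 2*(i % 2)`[2,0]→2
L=2→G=2>>2=0, T=2&3=2
[0]→row 0+0=0  col 2·2+0=4
col: 2 vs 4

buggy=2 correct=4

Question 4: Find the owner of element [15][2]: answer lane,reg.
29,2

r=15->g=7,rb=1  c=2->t=1,b0=0
L=7*4+1=29  i=1*2+0=2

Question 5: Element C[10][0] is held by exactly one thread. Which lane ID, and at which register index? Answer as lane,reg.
r=10⇒gr=2,Rb=1  c=0⇒th=0,odd=0
L=2*4+0=8  i=1*2+0=2

8,2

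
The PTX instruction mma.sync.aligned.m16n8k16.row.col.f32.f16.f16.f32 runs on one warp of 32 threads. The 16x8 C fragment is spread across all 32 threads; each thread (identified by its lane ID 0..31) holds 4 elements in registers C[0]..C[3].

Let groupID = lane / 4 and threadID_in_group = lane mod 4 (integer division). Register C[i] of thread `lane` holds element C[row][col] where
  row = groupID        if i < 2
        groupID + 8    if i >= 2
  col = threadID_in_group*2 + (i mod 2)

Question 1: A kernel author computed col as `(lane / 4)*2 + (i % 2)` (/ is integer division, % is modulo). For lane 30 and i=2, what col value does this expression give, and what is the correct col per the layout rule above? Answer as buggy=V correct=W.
buggy=14 correct=4

`(lane / 4)*2 + (i % 2)`[30,2]->14
L=30->g=30>>2=7, t=30&3=2
[2]->row 7+8=15  col 2·2+0=4
col: 14 vs 4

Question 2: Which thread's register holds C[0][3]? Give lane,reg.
1,1

r=0->g=0,rb=0  c=3->t=1,b0=1
L=0*4+1=1  i=0*2+1=1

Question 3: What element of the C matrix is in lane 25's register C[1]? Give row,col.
L=25→G=25>>2=6, T=25&3=1
[1]→row 6+0=6  col 1·2+1=3

6,3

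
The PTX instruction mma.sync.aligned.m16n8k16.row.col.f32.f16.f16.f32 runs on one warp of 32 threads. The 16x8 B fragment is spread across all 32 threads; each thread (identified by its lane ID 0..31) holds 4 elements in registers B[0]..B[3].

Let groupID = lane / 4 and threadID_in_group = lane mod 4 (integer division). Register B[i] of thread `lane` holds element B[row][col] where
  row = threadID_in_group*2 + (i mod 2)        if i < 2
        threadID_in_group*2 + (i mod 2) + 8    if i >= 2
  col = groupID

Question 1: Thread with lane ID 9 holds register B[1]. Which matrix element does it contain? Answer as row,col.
9: grp=2,tig=1
[1] (1*2+1+0,2) = (3,2)

3,2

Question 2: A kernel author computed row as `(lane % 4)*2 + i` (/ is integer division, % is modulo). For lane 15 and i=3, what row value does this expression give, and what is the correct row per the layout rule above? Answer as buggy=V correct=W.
`(lane % 4)*2 + i`[15,3]->9
15: gid=3,tid=3
[3] (3*2+1+8,3) = (15,3)
row: 9 vs 15

buggy=9 correct=15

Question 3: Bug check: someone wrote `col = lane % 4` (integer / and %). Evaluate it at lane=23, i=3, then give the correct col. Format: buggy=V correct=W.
buggy=3 correct=5

`lane % 4`[23,3]⇒3
L=23⇒gr=23>>2=5, th=23&3=3
[3]⇒row 3·2+1+8=15  col gr=5
col: 3 vs 5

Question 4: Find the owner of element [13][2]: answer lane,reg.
c=2→G=2  r=13→rhi=1,T=2,p=1
L=2*4+2=10  i=1*2+1=3

10,3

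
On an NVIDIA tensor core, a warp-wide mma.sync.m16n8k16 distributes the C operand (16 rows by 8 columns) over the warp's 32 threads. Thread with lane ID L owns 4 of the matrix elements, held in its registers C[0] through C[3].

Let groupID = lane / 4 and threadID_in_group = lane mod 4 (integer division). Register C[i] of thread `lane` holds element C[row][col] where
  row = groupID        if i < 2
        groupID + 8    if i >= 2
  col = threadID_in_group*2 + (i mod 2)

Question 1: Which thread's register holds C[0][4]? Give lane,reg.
r:0=>grp=0,rB=0  c:4=>tig=2,lo=0
L=0*4+2=2  i=0*2+0=0

2,0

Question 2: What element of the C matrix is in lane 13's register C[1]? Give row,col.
lane 13=>13/4=3, 13 mod 4=1
i=1  r:3+0=>3  c:2·1+1=>3

3,3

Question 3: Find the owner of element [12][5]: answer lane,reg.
18,3

r:12=>grp=4,rB=1  c:5=>tig=2,lo=1
L=4*4+2=18  i=1*2+1=3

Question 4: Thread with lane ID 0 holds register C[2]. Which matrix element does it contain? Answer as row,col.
L=0=>grp=0>>2=0, tig=0&3=0
[2]=>row 0+8=8  col 0·2+0=0

8,0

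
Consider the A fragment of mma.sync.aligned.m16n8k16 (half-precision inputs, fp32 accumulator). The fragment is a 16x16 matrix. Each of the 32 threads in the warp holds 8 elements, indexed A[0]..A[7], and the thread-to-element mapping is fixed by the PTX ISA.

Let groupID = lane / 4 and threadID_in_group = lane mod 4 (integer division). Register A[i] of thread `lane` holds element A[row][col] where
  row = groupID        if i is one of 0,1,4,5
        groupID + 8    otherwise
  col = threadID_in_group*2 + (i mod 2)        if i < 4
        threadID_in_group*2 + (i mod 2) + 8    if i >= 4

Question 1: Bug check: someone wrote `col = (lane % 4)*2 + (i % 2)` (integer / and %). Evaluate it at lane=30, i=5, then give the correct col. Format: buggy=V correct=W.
`(lane % 4)*2 + (i % 2)`[30,5]->5
lane 30->30/4=7, 30 mod 4=2
i=5  r:7+0->7  c:2·2+1+8->13
col: 5 vs 13

buggy=5 correct=13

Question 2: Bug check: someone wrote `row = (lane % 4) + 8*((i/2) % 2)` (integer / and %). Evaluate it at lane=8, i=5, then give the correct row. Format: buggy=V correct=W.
`(lane % 4) + 8*((i/2) % 2)`[8,5]→0
L=8→G=8>>2=2, T=8&3=0
[5]→row 2+0=2  col 0·2+1+8=9
row: 0 vs 2

buggy=0 correct=2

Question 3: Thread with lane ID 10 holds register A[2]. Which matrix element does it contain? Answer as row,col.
lane 10→10/4=2, 10 mod 4=2
i=2  r:2+8→10  c:2·2+0+0→4

10,4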